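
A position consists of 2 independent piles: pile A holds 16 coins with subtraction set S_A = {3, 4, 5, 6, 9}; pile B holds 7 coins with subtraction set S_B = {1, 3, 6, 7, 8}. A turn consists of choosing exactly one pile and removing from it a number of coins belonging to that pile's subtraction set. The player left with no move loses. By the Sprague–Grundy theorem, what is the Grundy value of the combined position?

Pile A, S = {3, 4, 5, 6, 9}:
G(0) = 0
G(1) = mex{} = 0
G(2) = mex{} = 0
G(3) = mex{0} = 1
G(4) = mex{0,0} = 1
G(5) = mex{0,0,0} = 1
G(6) = mex{1,0,0,0} = 2
G(7) = mex{1,1,0,0} = 2
G(8) = mex{1,1,1,0} = 2
G(9) = mex{2,1,1,1,0} = 3
G(10) = mex{2,2,1,1,0} = 3
G(11) = mex{2,2,2,1,0} = 3
G(12) = mex{3,2,2,2,1} = 0
G(13) = mex{3,3,2,2,1} = 0
G(14) = mex{3,3,3,2,1} = 0
G(15) = mex{0,3,3,3,2} = 1
G(16) = mex{0,0,3,3,2} = 1
G_A(16) = 1.
Pile B, S = {1, 3, 6, 7, 8}:
G(0) = 0
G(1) = mex{0} = 1
G(2) = mex{1} = 0
G(3) = mex{0,0} = 1
G(4) = mex{1,1} = 0
G(5) = mex{0,0} = 1
G(6) = mex{1,1,0} = 2
G(7) = mex{2,0,1,0} = 3
G_B(7) = 3.
Combined Grundy value = 1 ⊕ 3 = 2.

2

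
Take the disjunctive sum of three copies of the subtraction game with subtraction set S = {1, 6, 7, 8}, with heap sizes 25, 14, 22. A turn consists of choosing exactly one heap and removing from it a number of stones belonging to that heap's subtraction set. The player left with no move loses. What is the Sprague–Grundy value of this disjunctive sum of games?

6

All heaps use S = {1, 6, 7, 8}:
G(0) = 0
G(1) = mex{0} = 1
G(2) = mex{1} = 0
G(3) = mex{0} = 1
G(4) = mex{1} = 0
G(5) = mex{0} = 1
G(6) = mex{1,0} = 2
G(7) = mex{2,1,0} = 3
G(8) = mex{3,0,1,0} = 2
G(9) = mex{2,1,0,1} = 3
G(10) = mex{3,0,1,0} = 2
G(11) = mex{2,1,0,1} = 3
G(12) = mex{3,2,1,0} = 4
G(13) = mex{4,3,2,1} = 0
G(14) = mex{0,2,3,2} = 1
G(15) = mex{1,3,2,3} = 0
G(16) = mex{0,2,3,2} = 1
G(17) = mex{1,3,2,3} = 0
G(18) = mex{0,4,3,2} = 1
G(19) = mex{1,0,4,3} = 2
G(20) = mex{2,1,0,4} = 3
G(21) = mex{3,0,1,0} = 2
G(22) = mex{2,1,0,1} = 3
G(23) = mex{3,0,1,0} = 2
G(24) = mex{2,1,0,1} = 3
G(25) = mex{3,2,1,0} = 4
Heap A: G(25) = 4.
Heap B: G(14) = 1.
Heap C: G(22) = 3.
Combined Grundy value = 4 ⊕ 1 ⊕ 3 = 6.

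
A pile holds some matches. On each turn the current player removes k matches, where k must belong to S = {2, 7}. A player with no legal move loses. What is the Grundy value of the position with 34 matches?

1

G(0) = 0
G(1) = mex{} = 0
G(2) = mex{0} = 1
G(3) = mex{0} = 1
G(4) = mex{1} = 0
G(5) = mex{1} = 0
G(6) = mex{0} = 1
G(7) = mex{0,0} = 1
G(8) = mex{1,0} = 2
G(9) = mex{1,1} = 0
G(10) = mex{2,1} = 0
G(11) = mex{0,0} = 1
G(12) = mex{0,0} = 1
G(13) = mex{1,1} = 0
G(14) = mex{1,1} = 0
G(15) = mex{0,2} = 1
G(16) = mex{0,0} = 1
G(17) = mex{1,0} = 2
G(18) = mex{1,1} = 0
G(19) = mex{2,1} = 0
G(20) = mex{0,0} = 1
G(21) = mex{0,0} = 1
G(22) = mex{1,1} = 0
G(23) = mex{1,1} = 0
G(24) = mex{0,2} = 1
G(25) = mex{0,0} = 1
G(26) = mex{1,0} = 2
G(27) = mex{1,1} = 0
G(28) = mex{2,1} = 0
G(29) = mex{0,0} = 1
G(30) = mex{0,0} = 1
G(31) = mex{1,1} = 0
G(32) = mex{1,1} = 0
G(33) = mex{0,2} = 1
G(34) = mex{0,0} = 1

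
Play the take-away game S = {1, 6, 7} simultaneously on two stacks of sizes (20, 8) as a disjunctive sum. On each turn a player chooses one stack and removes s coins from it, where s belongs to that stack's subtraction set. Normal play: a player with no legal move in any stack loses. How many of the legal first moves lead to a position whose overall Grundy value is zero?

All stacks use S = {1, 6, 7}:
n :  0  1  2  3  4  5  6  7  8  9 10 11 12 13 14 15 16 17 18 19 20
G :  0  1  0  1  0  1  2  3  2  3  2  3  0  1  0  1  0  1  2  3  2
Stack A: G(20) = 2.
Stack B: G(8) = 2.
Combined Grundy value = 2 ⊕ 2 = 0.
A winning move leaves total XOR = 0, i.e. changes one component's Grundy value g to g ⊕ X where X is the current total.
Stack A: target g' = 2⊕0 = 2, but every legal move changes the Grundy value (mex property), so 0 moves.
Stack B: target g' = 2⊕0 = 2, but every legal move changes the Grundy value (mex property), so 0 moves.

0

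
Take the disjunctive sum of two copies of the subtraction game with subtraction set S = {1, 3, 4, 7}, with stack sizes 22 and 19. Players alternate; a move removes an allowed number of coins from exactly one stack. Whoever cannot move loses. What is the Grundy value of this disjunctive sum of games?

3

All stacks use S = {1, 3, 4, 7}:
n :  0  1  2  3  4  5  6  7  8  9 10 11 12 13 14 15 16 17 18 19 20 21 22
G :  0  1  0  1  2  3  2  3  0  1  0  1  2  3  2  3  0  1  0  1  2  3  2
Stack A: G(22) = 2.
Stack B: G(19) = 1.
Combined Grundy value = 2 ⊕ 1 = 3.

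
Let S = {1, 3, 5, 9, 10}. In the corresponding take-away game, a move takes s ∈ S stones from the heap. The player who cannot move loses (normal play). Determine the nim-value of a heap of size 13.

G(0) = 0
G(1) = mex{0} = 1
G(2) = mex{1} = 0
G(3) = mex{0,0} = 1
G(4) = mex{1,1} = 0
G(5) = mex{0,0,0} = 1
G(6) = mex{1,1,1} = 0
G(7) = mex{0,0,0} = 1
G(8) = mex{1,1,1} = 0
G(9) = mex{0,0,0,0} = 1
G(10) = mex{1,1,1,1,0} = 2
G(11) = mex{2,0,0,0,1} = 3
G(12) = mex{3,1,1,1,0} = 2
G(13) = mex{2,2,0,0,1} = 3

3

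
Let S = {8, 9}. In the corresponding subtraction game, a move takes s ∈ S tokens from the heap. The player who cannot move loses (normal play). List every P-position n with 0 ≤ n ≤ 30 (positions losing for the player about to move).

G(0) = 0
G(1) = mex{} = 0
G(2) = mex{} = 0
G(3) = mex{} = 0
G(4) = mex{} = 0
G(5) = mex{} = 0
G(6) = mex{} = 0
G(7) = mex{} = 0
G(8) = mex{0} = 1
G(9) = mex{0,0} = 1
G(10) = mex{0,0} = 1
G(11) = mex{0,0} = 1
G(12) = mex{0,0} = 1
G(13) = mex{0,0} = 1
G(14) = mex{0,0} = 1
G(15) = mex{0,0} = 1
G(16) = mex{1,0} = 2
G(17) = mex{1,1} = 0
G(18) = mex{1,1} = 0
G(19) = mex{1,1} = 0
G(20) = mex{1,1} = 0
G(21) = mex{1,1} = 0
G(22) = mex{1,1} = 0
G(23) = mex{1,1} = 0
G(24) = mex{2,1} = 0
G(25) = mex{0,2} = 1
G(26) = mex{0,0} = 1
G(27) = mex{0,0} = 1
G(28) = mex{0,0} = 1
G(29) = mex{0,0} = 1
G(30) = mex{0,0} = 1
P-positions are exactly the n with G(n) = 0.

0, 1, 2, 3, 4, 5, 6, 7, 17, 18, 19, 20, 21, 22, 23, 24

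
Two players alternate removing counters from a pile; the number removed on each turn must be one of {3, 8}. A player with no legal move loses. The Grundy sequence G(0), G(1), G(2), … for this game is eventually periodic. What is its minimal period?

G(0) = 0
G(1) = mex{} = 0
G(2) = mex{} = 0
G(3) = mex{0} = 1
G(4) = mex{0} = 1
G(5) = mex{0} = 1
G(6) = mex{1} = 0
G(7) = mex{1} = 0
G(8) = mex{1,0} = 2
G(9) = mex{0,0} = 1
G(10) = mex{0,0} = 1
G(11) = mex{2,1} = 0
G(12) = mex{1,1} = 0
G(13) = mex{1,1} = 0
G(14) = mex{0,0} = 1
G(15) = mex{0,0} = 1
G(16) = mex{0,2} = 1
G(17) = mex{1,1} = 0
G(18) = mex{1,1} = 0
G(19) = mex{1,0} = 2
G(20) = mex{0,0} = 1
G(21) = mex{0,0} = 1
G(22) = mex{2,1} = 0
G(23) = mex{1,1} = 0
G(n+11) = G(n) holds for n = 0,…,7 (a full window of length max(S) = 8), so the sequence is purely periodic with period 11.

11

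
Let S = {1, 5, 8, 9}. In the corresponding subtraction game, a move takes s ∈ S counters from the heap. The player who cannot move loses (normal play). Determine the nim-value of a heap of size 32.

n :  0  1  2  3  4  5  6  7  8  9 10 11 12 13 14 15 16 17 18 19 20 21 22 23 24 25 26 27 28 29 30 31 32
G :  0  1  0  1  0  1  0  1  2  3  2  3  2  3  2  3  0  1  0  1  0  1  0  1  2  3  2  3  2  3  2  3  0

0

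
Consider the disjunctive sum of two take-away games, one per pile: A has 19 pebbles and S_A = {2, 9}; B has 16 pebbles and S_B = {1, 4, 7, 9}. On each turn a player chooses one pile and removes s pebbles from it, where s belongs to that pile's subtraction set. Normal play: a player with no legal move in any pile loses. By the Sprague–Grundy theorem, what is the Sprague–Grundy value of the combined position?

0

Pile A, S = {2, 9}:
n :  0  1  2  3  4  5  6  7  8  9 10 11 12 13 14 15 16 17 18 19
G :  0  0  1  1  0  0  1  1  0  2  1  0  0  1  1  0  0  1  1  0
G_A(19) = 0.
Pile B, S = {1, 4, 7, 9}:
G(0) = 0
G(1) = mex{0} = 1
G(2) = mex{1} = 0
G(3) = mex{0} = 1
G(4) = mex{1,0} = 2
G(5) = mex{2,1} = 0
G(6) = mex{0,0} = 1
G(7) = mex{1,1,0} = 2
G(8) = mex{2,2,1} = 0
G(9) = mex{0,0,0,0} = 1
G(10) = mex{1,1,1,1} = 0
G(11) = mex{0,2,2,0} = 1
G(12) = mex{1,0,0,1} = 2
G(13) = mex{2,1,1,2} = 0
G(14) = mex{0,0,2,0} = 1
G(15) = mex{1,1,0,1} = 2
G(16) = mex{2,2,1,2} = 0
G_B(16) = 0.
Combined Grundy value = 0 ⊕ 0 = 0.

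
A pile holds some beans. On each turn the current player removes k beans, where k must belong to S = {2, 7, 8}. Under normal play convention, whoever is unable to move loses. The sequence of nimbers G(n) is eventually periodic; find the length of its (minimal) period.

5

n :  0  1  2  3  4  5  6  7  8  9 10 11 12 13 14 15 16 17 18 19 20 21 22 23 24 25 26
G :  0  0  1  1  0  0  1  1  2  2  0  3  1  2  0  0  1  1  2  0  0  1  1  2  0  0  1
From n = 12 onward G(n+5) = G(n); since this holds over max(S) = 8 consecutive positions the period is 5 (pre-period 12).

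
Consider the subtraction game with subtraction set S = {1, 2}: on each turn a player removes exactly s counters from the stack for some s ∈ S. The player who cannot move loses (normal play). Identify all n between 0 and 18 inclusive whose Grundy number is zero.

0, 3, 6, 9, 12, 15, 18

G(0) = 0
G(1) = mex{0} = 1
G(2) = mex{1,0} = 2
G(3) = mex{2,1} = 0
G(4) = mex{0,2} = 1
G(5) = mex{1,0} = 2
G(6) = mex{2,1} = 0
G(7) = mex{0,2} = 1
G(8) = mex{1,0} = 2
G(9) = mex{2,1} = 0
G(10) = mex{0,2} = 1
G(11) = mex{1,0} = 2
G(12) = mex{2,1} = 0
G(13) = mex{0,2} = 1
G(14) = mex{1,0} = 2
G(15) = mex{2,1} = 0
G(16) = mex{0,2} = 1
G(17) = mex{1,0} = 2
G(18) = mex{2,1} = 0
P-positions are exactly the n with G(n) = 0.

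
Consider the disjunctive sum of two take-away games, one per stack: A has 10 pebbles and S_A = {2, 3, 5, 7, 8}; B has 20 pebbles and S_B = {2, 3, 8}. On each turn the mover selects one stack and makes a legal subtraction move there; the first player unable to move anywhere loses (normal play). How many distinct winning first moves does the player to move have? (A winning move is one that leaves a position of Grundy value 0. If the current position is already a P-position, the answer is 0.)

Stack A, S = {2, 3, 5, 7, 8}:
G(0) = 0
G(1) = mex{} = 0
G(2) = mex{0} = 1
G(3) = mex{0,0} = 1
G(4) = mex{1,0} = 2
G(5) = mex{1,1,0} = 2
G(6) = mex{2,1,0} = 3
G(7) = mex{2,2,1,0} = 3
G(8) = mex{3,2,1,0,0} = 4
G(9) = mex{3,3,2,1,0} = 4
G(10) = mex{4,3,2,1,1} = 0
G_A(10) = 0.
Stack B, S = {2, 3, 8}:
n :  0  1  2  3  4  5  6  7  8  9 10 11 12 13 14 15 16 17 18 19 20
G :  0  0  1  1  2  0  0  1  1  2  0  0  1  1  2  0  0  1  1  2  0
G_B(20) = 0.
Combined Grundy value = 0 ⊕ 0 = 0.
A winning move leaves total XOR = 0, i.e. changes one component's Grundy value g to g ⊕ X where X is the current total.
Stack A: target g' = 0⊕0 = 0, but every legal move changes the Grundy value (mex property), so 0 moves.
Stack B: target g' = 0⊕0 = 0, but every legal move changes the Grundy value (mex property), so 0 moves.

0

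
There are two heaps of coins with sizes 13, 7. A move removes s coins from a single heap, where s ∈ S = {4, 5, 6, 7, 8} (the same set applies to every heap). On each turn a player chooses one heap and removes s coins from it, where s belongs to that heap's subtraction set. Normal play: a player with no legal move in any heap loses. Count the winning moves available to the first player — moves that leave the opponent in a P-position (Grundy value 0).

7

All heaps use S = {4, 5, 6, 7, 8}:
G(0) = 0
G(1) = mex{} = 0
G(2) = mex{} = 0
G(3) = mex{} = 0
G(4) = mex{0} = 1
G(5) = mex{0,0} = 1
G(6) = mex{0,0,0} = 1
G(7) = mex{0,0,0,0} = 1
G(8) = mex{1,0,0,0,0} = 2
G(9) = mex{1,1,0,0,0} = 2
G(10) = mex{1,1,1,0,0} = 2
G(11) = mex{1,1,1,1,0} = 2
G(12) = mex{2,1,1,1,1} = 0
G(13) = mex{2,2,1,1,1} = 0
Heap A: G(13) = 0.
Heap B: G(7) = 1.
Combined Grundy value = 0 ⊕ 1 = 1.
A winning move leaves total XOR = 0, i.e. changes one component's Grundy value g to g ⊕ X where X is the current total.
Heap A: need g' = 0⊕1 = 1. Options: 13−4→G=2, 13−5→G=2, 13−6→G=1, 13−7→G=1, 13−8→G=1. Hits: 3.
Heap B: need g' = 1⊕1 = 0. Options: 7−4→G=0, 7−5→G=0, 7−6→G=0, 7−7→G=0. Hits: 4.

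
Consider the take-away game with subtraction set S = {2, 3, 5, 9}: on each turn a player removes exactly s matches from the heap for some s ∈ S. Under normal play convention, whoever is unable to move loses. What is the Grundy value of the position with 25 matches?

2

n :  0  1  2  3  4  5  6  7  8  9 10 11 12 13 14 15 16 17 18 19 20 21 22 23 24 25
G :  0  0  1  1  2  2  3  0  0  1  1  2  2  3  0  0  1  1  2  2  3  0  0  1  1  2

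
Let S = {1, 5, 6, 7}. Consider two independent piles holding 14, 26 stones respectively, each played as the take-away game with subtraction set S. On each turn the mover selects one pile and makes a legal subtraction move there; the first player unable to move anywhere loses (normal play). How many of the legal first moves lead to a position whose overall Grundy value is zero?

All piles use S = {1, 5, 6, 7}:
G(0) = 0
G(1) = mex{0} = 1
G(2) = mex{1} = 0
G(3) = mex{0} = 1
G(4) = mex{1} = 0
G(5) = mex{0,0} = 1
G(6) = mex{1,1,0} = 2
G(7) = mex{2,0,1,0} = 3
G(8) = mex{3,1,0,1} = 2
G(9) = mex{2,0,1,0} = 3
G(10) = mex{3,1,0,1} = 2
G(11) = mex{2,2,1,0} = 3
G(12) = mex{3,3,2,1} = 0
G(13) = mex{0,2,3,2} = 1
G(14) = mex{1,3,2,3} = 0
G(15) = mex{0,2,3,2} = 1
G(16) = mex{1,3,2,3} = 0
G(17) = mex{0,0,3,2} = 1
G(18) = mex{1,1,0,3} = 2
G(19) = mex{2,0,1,0} = 3
G(20) = mex{3,1,0,1} = 2
G(21) = mex{2,0,1,0} = 3
G(22) = mex{3,1,0,1} = 2
G(23) = mex{2,2,1,0} = 3
G(24) = mex{3,3,2,1} = 0
G(25) = mex{0,2,3,2} = 1
G(26) = mex{1,3,2,3} = 0
Pile A: G(14) = 0.
Pile B: G(26) = 0.
Combined Grundy value = 0 ⊕ 0 = 0.
A winning move leaves total XOR = 0, i.e. changes one component's Grundy value g to g ⊕ X where X is the current total.
Pile A: target g' = 0⊕0 = 0, but every legal move changes the Grundy value (mex property), so 0 moves.
Pile B: target g' = 0⊕0 = 0, but every legal move changes the Grundy value (mex property), so 0 moves.

0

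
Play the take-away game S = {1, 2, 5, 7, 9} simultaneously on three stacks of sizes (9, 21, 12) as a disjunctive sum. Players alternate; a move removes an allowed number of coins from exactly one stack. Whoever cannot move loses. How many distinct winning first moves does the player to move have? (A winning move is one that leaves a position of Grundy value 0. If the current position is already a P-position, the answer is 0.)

5

All stacks use S = {1, 2, 5, 7, 9}:
n :  0  1  2  3  4  5  6  7  8  9 10 11 12 13 14 15 16 17 18 19 20 21
G :  0  1  2  0  1  2  0  1  2  3  4  5  3  4  0  1  2  0  1  2  0  1
Stack A: G(9) = 3.
Stack B: G(21) = 1.
Stack C: G(12) = 3.
Combined Grundy value = 3 ⊕ 1 ⊕ 3 = 1.
A winning move leaves total XOR = 0, i.e. changes one component's Grundy value g to g ⊕ X where X is the current total.
Stack A: need g' = 3⊕1 = 2. Options: 9−1→G=2, 9−2→G=1, 9−5→G=1, 9−7→G=2, 9−9→G=0. Hits: 2.
Stack B: need g' = 1⊕1 = 0. Options: 21−1→G=0, 21−2→G=2, 21−5→G=2, 21−7→G=0, 21−9→G=3. Hits: 2.
Stack C: need g' = 3⊕1 = 2. Options: 12−1→G=5, 12−2→G=4, 12−5→G=1, 12−7→G=2, 12−9→G=0. Hits: 1.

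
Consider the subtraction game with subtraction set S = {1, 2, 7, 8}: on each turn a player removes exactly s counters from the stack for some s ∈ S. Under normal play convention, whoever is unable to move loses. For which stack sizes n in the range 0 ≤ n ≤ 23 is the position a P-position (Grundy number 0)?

0, 3, 6, 9, 12, 15, 18, 21

G(0) = 0
G(1) = mex{0} = 1
G(2) = mex{1,0} = 2
G(3) = mex{2,1} = 0
G(4) = mex{0,2} = 1
G(5) = mex{1,0} = 2
G(6) = mex{2,1} = 0
G(7) = mex{0,2,0} = 1
G(8) = mex{1,0,1,0} = 2
G(9) = mex{2,1,2,1} = 0
G(10) = mex{0,2,0,2} = 1
G(11) = mex{1,0,1,0} = 2
G(12) = mex{2,1,2,1} = 0
G(13) = mex{0,2,0,2} = 1
G(14) = mex{1,0,1,0} = 2
G(15) = mex{2,1,2,1} = 0
G(16) = mex{0,2,0,2} = 1
G(17) = mex{1,0,1,0} = 2
G(18) = mex{2,1,2,1} = 0
G(19) = mex{0,2,0,2} = 1
G(20) = mex{1,0,1,0} = 2
G(21) = mex{2,1,2,1} = 0
G(22) = mex{0,2,0,2} = 1
G(23) = mex{1,0,1,0} = 2
P-positions are exactly the n with G(n) = 0.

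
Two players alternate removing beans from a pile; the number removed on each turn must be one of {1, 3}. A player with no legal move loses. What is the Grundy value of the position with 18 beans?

n :  0  1  2  3  4  5  6  7  8  9 10 11 12 13 14 15 16 17 18
G :  0  1  0  1  0  1  0  1  0  1  0  1  0  1  0  1  0  1  0

0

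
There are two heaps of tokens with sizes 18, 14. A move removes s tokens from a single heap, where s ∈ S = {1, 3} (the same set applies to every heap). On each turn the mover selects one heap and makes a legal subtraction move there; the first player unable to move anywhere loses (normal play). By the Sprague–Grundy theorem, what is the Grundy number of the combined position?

0

All heaps use S = {1, 3}:
G(0) = 0
G(1) = mex{0} = 1
G(2) = mex{1} = 0
G(3) = mex{0,0} = 1
G(4) = mex{1,1} = 0
G(5) = mex{0,0} = 1
G(6) = mex{1,1} = 0
G(7) = mex{0,0} = 1
G(8) = mex{1,1} = 0
G(9) = mex{0,0} = 1
G(10) = mex{1,1} = 0
G(11) = mex{0,0} = 1
G(12) = mex{1,1} = 0
G(13) = mex{0,0} = 1
G(14) = mex{1,1} = 0
G(15) = mex{0,0} = 1
G(16) = mex{1,1} = 0
G(17) = mex{0,0} = 1
G(18) = mex{1,1} = 0
Heap A: G(18) = 0.
Heap B: G(14) = 0.
Combined Grundy value = 0 ⊕ 0 = 0.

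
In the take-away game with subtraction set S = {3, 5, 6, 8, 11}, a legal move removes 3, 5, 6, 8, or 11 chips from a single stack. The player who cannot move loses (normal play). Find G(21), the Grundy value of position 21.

2

n :  0  1  2  3  4  5  6  7  8  9 10 11 12 13 14 15 16 17 18 19 20 21
G :  0  0  0  1  1  1  2  2  2  3  3  3  4  4  0  0  0  1  1  1  2  2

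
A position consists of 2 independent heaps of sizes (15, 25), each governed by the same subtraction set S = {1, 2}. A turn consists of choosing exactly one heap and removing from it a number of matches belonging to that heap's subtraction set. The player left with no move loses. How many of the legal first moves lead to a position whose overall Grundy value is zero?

2

All heaps use S = {1, 2}:
G(0) = 0
G(1) = mex{0} = 1
G(2) = mex{1,0} = 2
G(3) = mex{2,1} = 0
G(4) = mex{0,2} = 1
G(5) = mex{1,0} = 2
G(6) = mex{2,1} = 0
G(7) = mex{0,2} = 1
G(8) = mex{1,0} = 2
G(9) = mex{2,1} = 0
G(10) = mex{0,2} = 1
G(11) = mex{1,0} = 2
G(12) = mex{2,1} = 0
G(13) = mex{0,2} = 1
G(14) = mex{1,0} = 2
G(15) = mex{2,1} = 0
G(16) = mex{0,2} = 1
G(17) = mex{1,0} = 2
G(18) = mex{2,1} = 0
G(19) = mex{0,2} = 1
G(20) = mex{1,0} = 2
G(21) = mex{2,1} = 0
G(22) = mex{0,2} = 1
G(23) = mex{1,0} = 2
G(24) = mex{2,1} = 0
G(25) = mex{0,2} = 1
Heap A: G(15) = 0.
Heap B: G(25) = 1.
Combined Grundy value = 0 ⊕ 1 = 1.
A winning move leaves total XOR = 0, i.e. changes one component's Grundy value g to g ⊕ X where X is the current total.
Heap A: need g' = 0⊕1 = 1. Options: 15−1→G=2, 15−2→G=1. Hits: 1.
Heap B: need g' = 1⊕1 = 0. Options: 25−1→G=0, 25−2→G=2. Hits: 1.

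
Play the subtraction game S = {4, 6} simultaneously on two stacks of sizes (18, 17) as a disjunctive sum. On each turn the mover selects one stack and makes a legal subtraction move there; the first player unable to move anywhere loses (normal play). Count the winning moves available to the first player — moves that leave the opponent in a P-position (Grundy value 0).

1

All stacks use S = {4, 6}:
n :  0  1  2  3  4  5  6  7  8  9 10 11 12 13 14 15 16 17 18
G :  0  0  0  0  1  1  1  1  2  2  0  0  0  0  1  1  1  1  2
Stack A: G(18) = 2.
Stack B: G(17) = 1.
Combined Grundy value = 2 ⊕ 1 = 3.
A winning move leaves total XOR = 0, i.e. changes one component's Grundy value g to g ⊕ X where X is the current total.
Stack A: need g' = 2⊕3 = 1. Options: 18−4→G=1, 18−6→G=0. Hits: 1.
Stack B: need g' = 1⊕3 = 2. Options: 17−4→G=0, 17−6→G=0. Hits: 0.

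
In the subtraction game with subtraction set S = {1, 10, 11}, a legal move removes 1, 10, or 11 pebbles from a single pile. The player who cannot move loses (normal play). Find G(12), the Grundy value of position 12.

n :  0  1  2  3  4  5  6  7  8  9 10 11 12
G :  0  1  0  1  0  1  0  1  0  1  2  3  2

2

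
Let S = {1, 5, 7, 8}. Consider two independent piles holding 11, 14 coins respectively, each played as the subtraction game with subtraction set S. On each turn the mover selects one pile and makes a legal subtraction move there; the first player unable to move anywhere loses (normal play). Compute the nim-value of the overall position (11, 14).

All piles use S = {1, 5, 7, 8}:
G(0) = 0
G(1) = mex{0} = 1
G(2) = mex{1} = 0
G(3) = mex{0} = 1
G(4) = mex{1} = 0
G(5) = mex{0,0} = 1
G(6) = mex{1,1} = 0
G(7) = mex{0,0,0} = 1
G(8) = mex{1,1,1,0} = 2
G(9) = mex{2,0,0,1} = 3
G(10) = mex{3,1,1,0} = 2
G(11) = mex{2,0,0,1} = 3
G(12) = mex{3,1,1,0} = 2
G(13) = mex{2,2,0,1} = 3
G(14) = mex{3,3,1,0} = 2
Pile A: G(11) = 3.
Pile B: G(14) = 2.
Combined Grundy value = 3 ⊕ 2 = 1.

1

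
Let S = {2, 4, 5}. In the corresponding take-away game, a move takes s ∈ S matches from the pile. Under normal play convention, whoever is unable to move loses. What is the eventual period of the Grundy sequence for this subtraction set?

n :  0  1  2  3  4  5  6  7  8  9 10 11 12 13 14 15
G :  0  0  1  1  2  2  3  0  0  1  1  2  2  3  0  0
G(n+7) = G(n) holds for n = 0,…,4 (a full window of length max(S) = 5), so the sequence is purely periodic with period 7.

7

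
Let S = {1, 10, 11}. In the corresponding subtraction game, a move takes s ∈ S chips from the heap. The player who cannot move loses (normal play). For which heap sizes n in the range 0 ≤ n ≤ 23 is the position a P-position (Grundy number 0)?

0, 2, 4, 6, 8, 20, 22

G(0) = 0
G(1) = mex{0} = 1
G(2) = mex{1} = 0
G(3) = mex{0} = 1
G(4) = mex{1} = 0
G(5) = mex{0} = 1
G(6) = mex{1} = 0
G(7) = mex{0} = 1
G(8) = mex{1} = 0
G(9) = mex{0} = 1
G(10) = mex{1,0} = 2
G(11) = mex{2,1,0} = 3
G(12) = mex{3,0,1} = 2
G(13) = mex{2,1,0} = 3
G(14) = mex{3,0,1} = 2
G(15) = mex{2,1,0} = 3
G(16) = mex{3,0,1} = 2
G(17) = mex{2,1,0} = 3
G(18) = mex{3,0,1} = 2
G(19) = mex{2,1,0} = 3
G(20) = mex{3,2,1} = 0
G(21) = mex{0,3,2} = 1
G(22) = mex{1,2,3} = 0
G(23) = mex{0,3,2} = 1
P-positions are exactly the n with G(n) = 0.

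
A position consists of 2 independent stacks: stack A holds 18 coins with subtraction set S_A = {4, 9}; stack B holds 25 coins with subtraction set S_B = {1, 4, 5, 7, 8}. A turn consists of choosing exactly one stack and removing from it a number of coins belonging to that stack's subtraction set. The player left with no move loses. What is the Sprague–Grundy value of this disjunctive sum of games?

0

Stack A, S = {4, 9}:
G(0) = 0
G(1) = mex{} = 0
G(2) = mex{} = 0
G(3) = mex{} = 0
G(4) = mex{0} = 1
G(5) = mex{0} = 1
G(6) = mex{0} = 1
G(7) = mex{0} = 1
G(8) = mex{1} = 0
G(9) = mex{1,0} = 2
G(10) = mex{1,0} = 2
G(11) = mex{1,0} = 2
G(12) = mex{0,0} = 1
G(13) = mex{2,1} = 0
G(14) = mex{2,1} = 0
G(15) = mex{2,1} = 0
G(16) = mex{1,1} = 0
G(17) = mex{0,0} = 1
G(18) = mex{0,2} = 1
G_A(18) = 1.
Stack B, S = {1, 4, 5, 7, 8}:
n :  0  1  2  3  4  5  6  7  8  9 10 11 12 13 14 15 16 17 18 19 20 21 22 23 24 25
G :  0  1  0  1  2  3  2  3  4  5  4  0  1  0  1  2  3  2  3  4  5  4  0  1  0  1
G_B(25) = 1.
Combined Grundy value = 1 ⊕ 1 = 0.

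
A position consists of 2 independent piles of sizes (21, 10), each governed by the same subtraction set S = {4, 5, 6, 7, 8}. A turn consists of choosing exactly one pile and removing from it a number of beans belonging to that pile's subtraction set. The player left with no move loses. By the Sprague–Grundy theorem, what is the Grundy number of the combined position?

All piles use S = {4, 5, 6, 7, 8}:
G(0) = 0
G(1) = mex{} = 0
G(2) = mex{} = 0
G(3) = mex{} = 0
G(4) = mex{0} = 1
G(5) = mex{0,0} = 1
G(6) = mex{0,0,0} = 1
G(7) = mex{0,0,0,0} = 1
G(8) = mex{1,0,0,0,0} = 2
G(9) = mex{1,1,0,0,0} = 2
G(10) = mex{1,1,1,0,0} = 2
G(11) = mex{1,1,1,1,0} = 2
G(12) = mex{2,1,1,1,1} = 0
G(13) = mex{2,2,1,1,1} = 0
G(14) = mex{2,2,2,1,1} = 0
G(15) = mex{2,2,2,2,1} = 0
G(16) = mex{0,2,2,2,2} = 1
G(17) = mex{0,0,2,2,2} = 1
G(18) = mex{0,0,0,2,2} = 1
G(19) = mex{0,0,0,0,2} = 1
G(20) = mex{1,0,0,0,0} = 2
G(21) = mex{1,1,0,0,0} = 2
Pile A: G(21) = 2.
Pile B: G(10) = 2.
Combined Grundy value = 2 ⊕ 2 = 0.

0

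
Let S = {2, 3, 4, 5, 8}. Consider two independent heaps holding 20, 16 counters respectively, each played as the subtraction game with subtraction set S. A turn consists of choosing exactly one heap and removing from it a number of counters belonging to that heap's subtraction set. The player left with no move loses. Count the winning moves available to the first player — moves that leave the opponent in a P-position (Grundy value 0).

4

All heaps use S = {2, 3, 4, 5, 8}:
n :  0  1  2  3  4  5  6  7  8  9 10 11 12 13 14 15 16 17 18 19 20
G :  0  0  1  1  2  2  3  0  4  1  5  2  3  0  0  1  1  2  2  3  0
Heap A: G(20) = 0.
Heap B: G(16) = 1.
Combined Grundy value = 0 ⊕ 1 = 1.
A winning move leaves total XOR = 0, i.e. changes one component's Grundy value g to g ⊕ X where X is the current total.
Heap A: need g' = 0⊕1 = 1. Options: 20−2→G=2, 20−3→G=2, 20−4→G=1, 20−5→G=1, 20−8→G=3. Hits: 2.
Heap B: need g' = 1⊕1 = 0. Options: 16−2→G=0, 16−3→G=0, 16−4→G=3, 16−5→G=2, 16−8→G=4. Hits: 2.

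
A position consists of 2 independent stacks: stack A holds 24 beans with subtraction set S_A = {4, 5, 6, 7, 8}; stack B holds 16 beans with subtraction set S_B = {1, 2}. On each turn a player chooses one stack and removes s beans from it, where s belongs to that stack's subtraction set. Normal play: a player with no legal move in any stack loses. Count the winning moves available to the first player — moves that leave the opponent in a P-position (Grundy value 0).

Stack A, S = {4, 5, 6, 7, 8}:
G(0) = 0
G(1) = mex{} = 0
G(2) = mex{} = 0
G(3) = mex{} = 0
G(4) = mex{0} = 1
G(5) = mex{0,0} = 1
G(6) = mex{0,0,0} = 1
G(7) = mex{0,0,0,0} = 1
G(8) = mex{1,0,0,0,0} = 2
G(9) = mex{1,1,0,0,0} = 2
G(10) = mex{1,1,1,0,0} = 2
G(11) = mex{1,1,1,1,0} = 2
G(12) = mex{2,1,1,1,1} = 0
G(13) = mex{2,2,1,1,1} = 0
G(14) = mex{2,2,2,1,1} = 0
G(15) = mex{2,2,2,2,1} = 0
G(16) = mex{0,2,2,2,2} = 1
G(17) = mex{0,0,2,2,2} = 1
G(18) = mex{0,0,0,2,2} = 1
G(19) = mex{0,0,0,0,2} = 1
G(20) = mex{1,0,0,0,0} = 2
G(21) = mex{1,1,0,0,0} = 2
G(22) = mex{1,1,1,0,0} = 2
G(23) = mex{1,1,1,1,0} = 2
G(24) = mex{2,1,1,1,1} = 0
G_A(24) = 0.
Stack B, S = {1, 2}:
n :  0  1  2  3  4  5  6  7  8  9 10 11 12 13 14 15 16
G :  0  1  2  0  1  2  0  1  2  0  1  2  0  1  2  0  1
G_B(16) = 1.
Combined Grundy value = 0 ⊕ 1 = 1.
A winning move leaves total XOR = 0, i.e. changes one component's Grundy value g to g ⊕ X where X is the current total.
Stack A: need g' = 0⊕1 = 1. Options: 24−4→G=2, 24−5→G=1, 24−6→G=1, 24−7→G=1, 24−8→G=1. Hits: 4.
Stack B: need g' = 1⊕1 = 0. Options: 16−1→G=0, 16−2→G=2. Hits: 1.

5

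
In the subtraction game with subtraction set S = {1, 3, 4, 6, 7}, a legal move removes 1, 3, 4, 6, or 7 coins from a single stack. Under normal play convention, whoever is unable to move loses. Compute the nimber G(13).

1

G(0) = 0
G(1) = mex{0} = 1
G(2) = mex{1} = 0
G(3) = mex{0,0} = 1
G(4) = mex{1,1,0} = 2
G(5) = mex{2,0,1} = 3
G(6) = mex{3,1,0,0} = 2
G(7) = mex{2,2,1,1,0} = 3
G(8) = mex{3,3,2,0,1} = 4
G(9) = mex{4,2,3,1,0} = 5
G(10) = mex{5,3,2,2,1} = 0
G(11) = mex{0,4,3,3,2} = 1
G(12) = mex{1,5,4,2,3} = 0
G(13) = mex{0,0,5,3,2} = 1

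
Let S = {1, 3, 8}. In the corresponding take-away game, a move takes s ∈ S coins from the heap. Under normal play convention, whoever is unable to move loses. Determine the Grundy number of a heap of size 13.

n :  0  1  2  3  4  5  6  7  8  9 10 11 12 13
G :  0  1  0  1  0  1  0  1  2  3  2  0  1  0

0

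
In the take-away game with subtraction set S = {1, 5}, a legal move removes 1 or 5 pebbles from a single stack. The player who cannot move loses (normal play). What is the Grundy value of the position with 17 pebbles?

1

G(0) = 0
G(1) = mex{0} = 1
G(2) = mex{1} = 0
G(3) = mex{0} = 1
G(4) = mex{1} = 0
G(5) = mex{0,0} = 1
G(6) = mex{1,1} = 0
G(7) = mex{0,0} = 1
G(8) = mex{1,1} = 0
G(9) = mex{0,0} = 1
G(10) = mex{1,1} = 0
G(11) = mex{0,0} = 1
G(12) = mex{1,1} = 0
G(13) = mex{0,0} = 1
G(14) = mex{1,1} = 0
G(15) = mex{0,0} = 1
G(16) = mex{1,1} = 0
G(17) = mex{0,0} = 1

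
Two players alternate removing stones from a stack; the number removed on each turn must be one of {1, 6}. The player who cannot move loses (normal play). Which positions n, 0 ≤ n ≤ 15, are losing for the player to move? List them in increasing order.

0, 2, 4, 7, 9, 11, 14

n :  0  1  2  3  4  5  6  7  8  9 10 11 12 13 14 15
G :  0  1  0  1  0  1  2  0  1  0  1  0  1  2  0  1
P-positions are exactly the n with G(n) = 0.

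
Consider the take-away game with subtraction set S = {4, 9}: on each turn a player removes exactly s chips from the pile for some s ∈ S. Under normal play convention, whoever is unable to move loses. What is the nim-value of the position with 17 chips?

G(0) = 0
G(1) = mex{} = 0
G(2) = mex{} = 0
G(3) = mex{} = 0
G(4) = mex{0} = 1
G(5) = mex{0} = 1
G(6) = mex{0} = 1
G(7) = mex{0} = 1
G(8) = mex{1} = 0
G(9) = mex{1,0} = 2
G(10) = mex{1,0} = 2
G(11) = mex{1,0} = 2
G(12) = mex{0,0} = 1
G(13) = mex{2,1} = 0
G(14) = mex{2,1} = 0
G(15) = mex{2,1} = 0
G(16) = mex{1,1} = 0
G(17) = mex{0,0} = 1

1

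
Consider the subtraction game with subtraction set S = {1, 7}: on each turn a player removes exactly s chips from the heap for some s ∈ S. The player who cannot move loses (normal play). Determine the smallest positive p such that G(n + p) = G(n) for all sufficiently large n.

2

n :  0  1  2  3  4  5  6  7  8  9 10 11 12 13 14
G :  0  1  0  1  0  1  0  1  0  1  0  1  0  1  0
G(n+2) = G(n) holds for n = 0,…,6 (a full window of length max(S) = 7), so the sequence is purely periodic with period 2.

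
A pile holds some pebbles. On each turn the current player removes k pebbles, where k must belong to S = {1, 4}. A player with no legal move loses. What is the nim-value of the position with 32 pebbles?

G(0) = 0
G(1) = mex{0} = 1
G(2) = mex{1} = 0
G(3) = mex{0} = 1
G(4) = mex{1,0} = 2
G(5) = mex{2,1} = 0
G(6) = mex{0,0} = 1
G(7) = mex{1,1} = 0
G(8) = mex{0,2} = 1
G(9) = mex{1,0} = 2
G(10) = mex{2,1} = 0
G(11) = mex{0,0} = 1
G(12) = mex{1,1} = 0
G(13) = mex{0,2} = 1
G(14) = mex{1,0} = 2
G(15) = mex{2,1} = 0
G(16) = mex{0,0} = 1
G(17) = mex{1,1} = 0
G(18) = mex{0,2} = 1
G(19) = mex{1,0} = 2
G(20) = mex{2,1} = 0
G(21) = mex{0,0} = 1
G(22) = mex{1,1} = 0
G(23) = mex{0,2} = 1
G(24) = mex{1,0} = 2
G(25) = mex{2,1} = 0
G(26) = mex{0,0} = 1
G(27) = mex{1,1} = 0
G(28) = mex{0,2} = 1
G(29) = mex{1,0} = 2
G(30) = mex{2,1} = 0
G(31) = mex{0,0} = 1
G(32) = mex{1,1} = 0

0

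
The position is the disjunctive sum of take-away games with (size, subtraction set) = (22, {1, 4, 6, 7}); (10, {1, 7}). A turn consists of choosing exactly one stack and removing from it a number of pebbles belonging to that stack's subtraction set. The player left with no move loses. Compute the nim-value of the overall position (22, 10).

Stack A, S = {1, 4, 6, 7}:
n :  0  1  2  3  4  5  6  7  8  9 10 11 12 13 14 15 16 17 18 19 20 21 22
G :  0  1  0  1  2  0  1  2  3  2  0  1  2  0  1  0  1  2  0  1  2  3  2
G_A(22) = 2.
Stack B, S = {1, 7}:
G(0) = 0
G(1) = mex{0} = 1
G(2) = mex{1} = 0
G(3) = mex{0} = 1
G(4) = mex{1} = 0
G(5) = mex{0} = 1
G(6) = mex{1} = 0
G(7) = mex{0,0} = 1
G(8) = mex{1,1} = 0
G(9) = mex{0,0} = 1
G(10) = mex{1,1} = 0
G_B(10) = 0.
Combined Grundy value = 2 ⊕ 0 = 2.

2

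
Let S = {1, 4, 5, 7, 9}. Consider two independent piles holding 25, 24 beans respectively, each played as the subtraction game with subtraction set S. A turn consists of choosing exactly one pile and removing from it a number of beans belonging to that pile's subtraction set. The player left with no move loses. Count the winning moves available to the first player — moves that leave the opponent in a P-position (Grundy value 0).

All piles use S = {1, 4, 5, 7, 9}:
n :  0  1  2  3  4  5  6  7  8  9 10 11 12 13 14 15 16 17 18 19 20 21 22 23 24 25
G :  0  1  0  1  2  3  2  3  0  1  0  1  2  3  2  3  0  1  0  1  2  3  2  3  0  1
Pile A: G(25) = 1.
Pile B: G(24) = 0.
Combined Grundy value = 1 ⊕ 0 = 1.
A winning move leaves total XOR = 0, i.e. changes one component's Grundy value g to g ⊕ X where X is the current total.
Pile A: need g' = 1⊕1 = 0. Options: 25−1→G=0, 25−4→G=3, 25−5→G=2, 25−7→G=0, 25−9→G=0. Hits: 3.
Pile B: need g' = 0⊕1 = 1. Options: 24−1→G=3, 24−4→G=2, 24−5→G=1, 24−7→G=1, 24−9→G=3. Hits: 2.

5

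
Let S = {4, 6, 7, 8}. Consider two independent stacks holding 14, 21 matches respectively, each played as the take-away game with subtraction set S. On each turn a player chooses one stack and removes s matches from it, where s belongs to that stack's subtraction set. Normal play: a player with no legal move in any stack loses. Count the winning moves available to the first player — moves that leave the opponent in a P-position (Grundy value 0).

All stacks use S = {4, 6, 7, 8}:
G(0) = 0
G(1) = mex{} = 0
G(2) = mex{} = 0
G(3) = mex{} = 0
G(4) = mex{0} = 1
G(5) = mex{0} = 1
G(6) = mex{0,0} = 1
G(7) = mex{0,0,0} = 1
G(8) = mex{1,0,0,0} = 2
G(9) = mex{1,0,0,0} = 2
G(10) = mex{1,1,0,0} = 2
G(11) = mex{1,1,1,0} = 2
G(12) = mex{2,1,1,1} = 0
G(13) = mex{2,1,1,1} = 0
G(14) = mex{2,2,1,1} = 0
G(15) = mex{2,2,2,1} = 0
G(16) = mex{0,2,2,2} = 1
G(17) = mex{0,2,2,2} = 1
G(18) = mex{0,0,2,2} = 1
G(19) = mex{0,0,0,2} = 1
G(20) = mex{1,0,0,0} = 2
G(21) = mex{1,0,0,0} = 2
Stack A: G(14) = 0.
Stack B: G(21) = 2.
Combined Grundy value = 0 ⊕ 2 = 2.
A winning move leaves total XOR = 0, i.e. changes one component's Grundy value g to g ⊕ X where X is the current total.
Stack A: need g' = 0⊕2 = 2. Options: 14−4→G=2, 14−6→G=2, 14−7→G=1, 14−8→G=1. Hits: 2.
Stack B: need g' = 2⊕2 = 0. Options: 21−4→G=1, 21−6→G=0, 21−7→G=0, 21−8→G=0. Hits: 3.

5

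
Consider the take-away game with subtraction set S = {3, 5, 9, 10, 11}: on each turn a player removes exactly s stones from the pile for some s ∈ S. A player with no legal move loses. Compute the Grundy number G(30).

n :  0  1  2  3  4  5  6  7  8  9 10 11 12 13 14 15 16 17 18 19 20 21 22 23 24 25 26 27 28 29 30
G :  0  0  0  1  1  1  2  2  0  3  3  1  4  2  0  0  0  1  1  1  2  2  0  3  3  1  4  2  0  0  0

0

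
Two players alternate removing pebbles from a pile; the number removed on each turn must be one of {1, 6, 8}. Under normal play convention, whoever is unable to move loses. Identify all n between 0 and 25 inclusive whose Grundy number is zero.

G(0) = 0
G(1) = mex{0} = 1
G(2) = mex{1} = 0
G(3) = mex{0} = 1
G(4) = mex{1} = 0
G(5) = mex{0} = 1
G(6) = mex{1,0} = 2
G(7) = mex{2,1} = 0
G(8) = mex{0,0,0} = 1
G(9) = mex{1,1,1} = 0
G(10) = mex{0,0,0} = 1
G(11) = mex{1,1,1} = 0
G(12) = mex{0,2,0} = 1
G(13) = mex{1,0,1} = 2
G(14) = mex{2,1,2} = 0
G(15) = mex{0,0,0} = 1
G(16) = mex{1,1,1} = 0
G(17) = mex{0,0,0} = 1
G(18) = mex{1,1,1} = 0
G(19) = mex{0,2,0} = 1
G(20) = mex{1,0,1} = 2
G(21) = mex{2,1,2} = 0
G(22) = mex{0,0,0} = 1
G(23) = mex{1,1,1} = 0
G(24) = mex{0,0,0} = 1
G(25) = mex{1,1,1} = 0
P-positions are exactly the n with G(n) = 0.

0, 2, 4, 7, 9, 11, 14, 16, 18, 21, 23, 25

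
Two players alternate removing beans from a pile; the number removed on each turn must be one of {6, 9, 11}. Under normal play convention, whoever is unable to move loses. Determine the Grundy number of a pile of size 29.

2

n :  0  1  2  3  4  5  6  7  8  9 10 11 12 13 14 15 16 17 18 19 20 21 22 23 24 25 26 27 28 29
G :  0  0  0  0  0  0  1  1  1  1  1  1  2  2  2  2  2  0  0  0  0  0  0  1  1  1  1  1  1  2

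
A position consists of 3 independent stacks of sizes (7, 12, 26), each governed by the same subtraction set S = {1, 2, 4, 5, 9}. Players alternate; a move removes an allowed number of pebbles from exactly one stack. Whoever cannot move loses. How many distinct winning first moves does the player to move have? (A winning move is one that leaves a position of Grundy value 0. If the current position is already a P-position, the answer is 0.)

2

All stacks use S = {1, 2, 4, 5, 9}:
n :  0  1  2  3  4  5  6  7  8  9 10 11 12 13 14 15 16 17 18 19 20 21 22 23 24 25 26
G :  0  1  2  0  1  2  0  1  2  3  4  5  3  0  1  2  0  1  2  0  1  2  3  4  5  3  0
Stack A: G(7) = 1.
Stack B: G(12) = 3.
Stack C: G(26) = 0.
Combined Grundy value = 1 ⊕ 3 ⊕ 0 = 2.
A winning move leaves total XOR = 0, i.e. changes one component's Grundy value g to g ⊕ X where X is the current total.
Stack A: need g' = 1⊕2 = 3. Options: 7−1→G=0, 7−2→G=2, 7−4→G=0, 7−5→G=2. Hits: 0.
Stack B: need g' = 3⊕2 = 1. Options: 12−1→G=5, 12−2→G=4, 12−4→G=2, 12−5→G=1, 12−9→G=0. Hits: 1.
Stack C: need g' = 0⊕2 = 2. Options: 26−1→G=3, 26−2→G=5, 26−4→G=3, 26−5→G=2, 26−9→G=1. Hits: 1.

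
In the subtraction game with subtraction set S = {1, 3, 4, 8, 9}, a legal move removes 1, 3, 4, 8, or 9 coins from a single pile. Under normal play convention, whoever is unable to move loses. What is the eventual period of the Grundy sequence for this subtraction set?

12

n :  0  1  2  3  4  5  6  7  8  9 10 11 12 13 14 15 16 17 18 19 20 21 22 23 24 25
G :  0  1  0  1  2  3  2  0  1  4  3  2  0  1  0  1  2  3  2  0  1  4  3  2  0  1
G(n+12) = G(n) holds for n = 0,…,8 (a full window of length max(S) = 9), so the sequence is purely periodic with period 12.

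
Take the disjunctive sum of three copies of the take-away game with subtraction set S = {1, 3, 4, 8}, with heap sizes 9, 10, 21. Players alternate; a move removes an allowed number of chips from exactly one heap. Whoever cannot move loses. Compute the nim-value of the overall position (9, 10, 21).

All heaps use S = {1, 3, 4, 8}:
n :  0  1  2  3  4  5  6  7  8  9 10 11 12 13 14 15 16 17 18 19 20 21
G :  0  1  0  1  2  3  2  0  1  0  1  2  3  2  0  1  0  1  2  3  2  0
Heap A: G(9) = 0.
Heap B: G(10) = 1.
Heap C: G(21) = 0.
Combined Grundy value = 0 ⊕ 1 ⊕ 0 = 1.

1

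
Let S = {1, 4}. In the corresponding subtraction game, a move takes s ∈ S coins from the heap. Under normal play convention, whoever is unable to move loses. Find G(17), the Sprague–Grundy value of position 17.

n :  0  1  2  3  4  5  6  7  8  9 10 11 12 13 14 15 16 17
G :  0  1  0  1  2  0  1  0  1  2  0  1  0  1  2  0  1  0

0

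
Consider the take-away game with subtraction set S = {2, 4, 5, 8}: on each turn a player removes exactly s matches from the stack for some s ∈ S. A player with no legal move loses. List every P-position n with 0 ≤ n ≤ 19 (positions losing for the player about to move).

G(0) = 0
G(1) = mex{} = 0
G(2) = mex{0} = 1
G(3) = mex{0} = 1
G(4) = mex{1,0} = 2
G(5) = mex{1,0,0} = 2
G(6) = mex{2,1,0} = 3
G(7) = mex{2,1,1} = 0
G(8) = mex{3,2,1,0} = 4
G(9) = mex{0,2,2,0} = 1
G(10) = mex{4,3,2,1} = 0
G(11) = mex{1,0,3,1} = 2
G(12) = mex{0,4,0,2} = 1
G(13) = mex{2,1,4,2} = 0
G(14) = mex{1,0,1,3} = 2
G(15) = mex{0,2,0,0} = 1
G(16) = mex{2,1,2,4} = 0
G(17) = mex{1,0,1,1} = 2
G(18) = mex{0,2,0,0} = 1
G(19) = mex{2,1,2,2} = 0
P-positions are exactly the n with G(n) = 0.

0, 1, 7, 10, 13, 16, 19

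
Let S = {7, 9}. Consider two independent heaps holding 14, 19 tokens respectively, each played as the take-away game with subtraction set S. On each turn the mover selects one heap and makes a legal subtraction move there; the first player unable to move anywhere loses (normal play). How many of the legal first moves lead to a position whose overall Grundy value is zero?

1

All heaps use S = {7, 9}:
n :  0  1  2  3  4  5  6  7  8  9 10 11 12 13 14 15 16 17 18 19
G :  0  0  0  0  0  0  0  1  1  1  1  1  1  1  2  2  0  0  0  0
Heap A: G(14) = 2.
Heap B: G(19) = 0.
Combined Grundy value = 2 ⊕ 0 = 2.
A winning move leaves total XOR = 0, i.e. changes one component's Grundy value g to g ⊕ X where X is the current total.
Heap A: need g' = 2⊕2 = 0. Options: 14−7→G=1, 14−9→G=0. Hits: 1.
Heap B: need g' = 0⊕2 = 2. Options: 19−7→G=1, 19−9→G=1. Hits: 0.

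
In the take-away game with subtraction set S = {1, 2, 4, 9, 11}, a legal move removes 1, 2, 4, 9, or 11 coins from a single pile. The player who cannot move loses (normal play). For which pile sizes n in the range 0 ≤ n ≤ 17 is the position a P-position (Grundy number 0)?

0, 3, 6, 13, 16

G(0) = 0
G(1) = mex{0} = 1
G(2) = mex{1,0} = 2
G(3) = mex{2,1} = 0
G(4) = mex{0,2,0} = 1
G(5) = mex{1,0,1} = 2
G(6) = mex{2,1,2} = 0
G(7) = mex{0,2,0} = 1
G(8) = mex{1,0,1} = 2
G(9) = mex{2,1,2,0} = 3
G(10) = mex{3,2,0,1} = 4
G(11) = mex{4,3,1,2,0} = 5
G(12) = mex{5,4,2,0,1} = 3
G(13) = mex{3,5,3,1,2} = 0
G(14) = mex{0,3,4,2,0} = 1
G(15) = mex{1,0,5,0,1} = 2
G(16) = mex{2,1,3,1,2} = 0
G(17) = mex{0,2,0,2,0} = 1
P-positions are exactly the n with G(n) = 0.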